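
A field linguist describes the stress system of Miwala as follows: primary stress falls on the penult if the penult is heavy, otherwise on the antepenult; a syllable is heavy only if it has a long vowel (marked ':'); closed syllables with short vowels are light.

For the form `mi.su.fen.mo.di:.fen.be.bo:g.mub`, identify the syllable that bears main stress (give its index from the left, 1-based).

8

Weights: 7 be L, 8 bo:g H, 9 mub L.
The penult (syllable 8, bo:g) is heavy, so it takes stress.
Primary stress: syllable 8 → mi.su.fen.mo.di:.fen.be.ˈbo:g.mub.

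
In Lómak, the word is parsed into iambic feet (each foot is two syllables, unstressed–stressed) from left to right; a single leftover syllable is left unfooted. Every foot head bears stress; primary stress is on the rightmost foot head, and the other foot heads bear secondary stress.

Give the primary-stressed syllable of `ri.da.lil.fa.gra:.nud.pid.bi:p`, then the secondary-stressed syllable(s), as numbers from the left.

primary 8, secondary 2, 4, 6

Parse left to right into iambic (σˈσ) feet: (ri.ˈda) (lil.ˈfa) (gra:.ˈnud) (pid.ˈbi:p).
Foot heads (stressed positions): 2, 4, 6, 8.
End Rule Rightmost: primary stress on the rightmost head = syllable 8.
Secondary stress on 2, 4, 6: ri.ˌda.lil.ˌfa.gra:.ˌnud.pid.ˈbi:p.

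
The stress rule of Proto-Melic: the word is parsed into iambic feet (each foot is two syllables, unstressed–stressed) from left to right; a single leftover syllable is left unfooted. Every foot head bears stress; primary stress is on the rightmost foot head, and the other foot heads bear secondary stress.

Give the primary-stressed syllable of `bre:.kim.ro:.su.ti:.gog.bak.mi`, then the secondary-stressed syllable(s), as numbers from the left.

primary 8, secondary 2, 4, 6

Parse left to right into iambic (σˈσ) feet: (bre:.ˈkim) (ro:.ˈsu) (ti:.ˈgog) (bak.ˈmi).
Foot heads (stressed positions): 2, 4, 6, 8.
End Rule Rightmost: primary stress on the rightmost head = syllable 8.
Secondary stress on 2, 4, 6: bre:.ˌkim.ro:.ˌsu.ti:.ˌgog.bak.ˈmi.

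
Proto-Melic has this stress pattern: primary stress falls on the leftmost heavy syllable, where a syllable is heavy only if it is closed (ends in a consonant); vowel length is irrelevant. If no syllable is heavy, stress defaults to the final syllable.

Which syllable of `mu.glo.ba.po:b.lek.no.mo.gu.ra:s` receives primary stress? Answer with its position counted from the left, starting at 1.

4

Weights: 1 mu L, 2 glo L, 3 ba L, 4 po:b H, 5 lek H, 6 no L, 7 mo L, 8 gu L, 9 ra:s H.
Heavy syllables in the domain: 4, 5, 9. The leftmost is syllable 4 (po:b).
Primary stress: syllable 4 → mu.glo.ba.ˈpo:b.lek.no.mo.gu.ra:s.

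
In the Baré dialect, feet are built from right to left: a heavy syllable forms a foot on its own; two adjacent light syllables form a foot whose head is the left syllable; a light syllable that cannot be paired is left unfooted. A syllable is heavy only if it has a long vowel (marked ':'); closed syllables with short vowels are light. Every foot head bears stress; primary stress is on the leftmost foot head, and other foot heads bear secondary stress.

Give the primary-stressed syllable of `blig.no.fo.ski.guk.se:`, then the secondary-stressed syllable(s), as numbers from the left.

Weights: 1 blig L, 2 no L, 3 fo L, 4 ski L, 5 guk L, 6 se: H.
Parse right to left (heavy = foot alone; LL = one foot; stranded L unfooted): blig (ˈno.fo) (ˈski.guk) (ˈse:).
Foot heads: 2, 4, 6.
Primary stress on the leftmost head = syllable 2.
Secondary stress on 4, 6: blig.ˈno.fo.ˌski.guk.ˌse:.

primary 2, secondary 4, 6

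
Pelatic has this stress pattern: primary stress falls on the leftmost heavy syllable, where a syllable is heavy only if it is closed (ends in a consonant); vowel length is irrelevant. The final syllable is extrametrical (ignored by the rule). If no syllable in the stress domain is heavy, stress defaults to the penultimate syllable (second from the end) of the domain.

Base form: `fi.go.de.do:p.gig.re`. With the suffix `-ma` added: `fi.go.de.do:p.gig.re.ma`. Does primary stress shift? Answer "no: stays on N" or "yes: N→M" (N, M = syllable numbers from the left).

no: stays on 4

Base `fi.go.de.do:p.gig.re` (6 syllables):
  The final syllable (6, re) is extrametrical; the stress domain is syllables 1–5.
  Weights: 1 fi L, 2 go L, 3 de L, 4 do:p H, 5 gig H.
  Heavy syllables in the domain: 4, 5. The leftmost is syllable 4 (do:p).
  → primary stress on syllable 4.
Suffixed `fi.go.de.do:p.gig.re.ma` (7 syllables):
  The final syllable (7, ma) is extrametrical; the stress domain is syllables 1–6.
  Weights: 1 fi L, 2 go L, 3 de L, 4 do:p H, 5 gig H, 6 re L.
  Heavy syllables in the domain: 4, 5. The leftmost is syllable 4 (do:p).
  → primary stress on syllable 4.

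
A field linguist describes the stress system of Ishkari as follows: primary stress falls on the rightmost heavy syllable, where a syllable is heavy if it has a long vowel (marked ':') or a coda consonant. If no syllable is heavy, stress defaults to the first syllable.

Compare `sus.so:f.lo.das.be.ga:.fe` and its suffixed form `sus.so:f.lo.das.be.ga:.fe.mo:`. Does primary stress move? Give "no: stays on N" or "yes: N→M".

Base `sus.so:f.lo.das.be.ga:.fe` (7 syllables):
  Weights: 1 sus H, 2 so:f H, 3 lo L, 4 das H, 5 be L, 6 ga: H, 7 fe L.
  Heavy syllables in the domain: 1, 2, 4, 6. The rightmost is syllable 6 (ga:).
  → primary stress on syllable 6.
Suffixed `sus.so:f.lo.das.be.ga:.fe.mo:` (8 syllables):
  Weights: 1 sus H, 2 so:f H, 3 lo L, 4 das H, 5 be L, 6 ga: H, 7 fe L, 8 mo: H.
  Heavy syllables in the domain: 1, 2, 4, 6, 8. The rightmost is syllable 8 (mo:).
  → primary stress on syllable 8.

yes: 6→8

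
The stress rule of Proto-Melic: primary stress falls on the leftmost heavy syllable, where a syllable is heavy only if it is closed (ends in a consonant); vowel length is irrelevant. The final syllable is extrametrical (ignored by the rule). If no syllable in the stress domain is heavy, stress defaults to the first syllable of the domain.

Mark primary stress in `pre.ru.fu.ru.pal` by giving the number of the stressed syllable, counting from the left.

The final syllable (5, pal) is extrametrical; the stress domain is syllables 1–4.
Weights: 1 pre L, 2 ru L, 3 fu L, 4 ru L.
No heavy syllable in the domain; default to the first syllable of the domain = syllable 1.
Primary stress: syllable 1 → ˈpre.ru.fu.ru.pal.

1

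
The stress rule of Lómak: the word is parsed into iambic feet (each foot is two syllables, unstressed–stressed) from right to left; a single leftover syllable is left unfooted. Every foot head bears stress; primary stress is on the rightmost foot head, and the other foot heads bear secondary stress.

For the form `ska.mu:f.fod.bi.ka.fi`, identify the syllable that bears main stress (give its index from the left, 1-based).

Parse right to left into iambic (σˈσ) feet: (ska.ˈmu:f) (fod.ˈbi) (ka.ˈfi).
Foot heads (stressed positions): 2, 4, 6.
End Rule Rightmost: primary stress on the rightmost head = syllable 6.
Primary stress: syllable 6 → ska.mu:f.fod.bi.ka.ˈfi.

6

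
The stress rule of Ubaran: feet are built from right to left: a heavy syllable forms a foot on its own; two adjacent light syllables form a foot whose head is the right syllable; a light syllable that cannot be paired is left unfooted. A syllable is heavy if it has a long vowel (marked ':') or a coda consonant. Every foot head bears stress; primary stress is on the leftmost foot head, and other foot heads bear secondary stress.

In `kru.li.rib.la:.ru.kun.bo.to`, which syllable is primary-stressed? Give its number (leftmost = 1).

Weights: 1 kru L, 2 li L, 3 rib H, 4 la: H, 5 ru L, 6 kun H, 7 bo L, 8 to L.
Parse right to left (heavy = foot alone; LL = one foot; stranded L unfooted): (kru.ˈli) (ˈrib) (ˈla:) ru (ˈkun) (bo.ˈto).
Foot heads: 2, 3, 4, 6, 8.
Primary stress on the leftmost head = syllable 2.
Primary stress: syllable 2 → kru.ˈli.rib.la:.ru.kun.bo.to.

2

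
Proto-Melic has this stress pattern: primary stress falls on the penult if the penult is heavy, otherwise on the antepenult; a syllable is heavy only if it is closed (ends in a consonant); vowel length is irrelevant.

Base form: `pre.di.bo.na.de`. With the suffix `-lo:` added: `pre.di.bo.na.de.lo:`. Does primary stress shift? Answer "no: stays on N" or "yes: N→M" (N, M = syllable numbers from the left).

Base `pre.di.bo.na.de` (5 syllables):
  Weights: 3 bo L, 4 na L, 5 de L.
  The penult (syllable 4, na) is light, so stress falls on the antepenult (syllable 3, bo).
  → primary stress on syllable 3.
Suffixed `pre.di.bo.na.de.lo:` (6 syllables):
  Weights: 4 na L, 5 de L, 6 lo: L.
  The penult (syllable 5, de) is light, so stress falls on the antepenult (syllable 4, na).
  → primary stress on syllable 4.

yes: 3→4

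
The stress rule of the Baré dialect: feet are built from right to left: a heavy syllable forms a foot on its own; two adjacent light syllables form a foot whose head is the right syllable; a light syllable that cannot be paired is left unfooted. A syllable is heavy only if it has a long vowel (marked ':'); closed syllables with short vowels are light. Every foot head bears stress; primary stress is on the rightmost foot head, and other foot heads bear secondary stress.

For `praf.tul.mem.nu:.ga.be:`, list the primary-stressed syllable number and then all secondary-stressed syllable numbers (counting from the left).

primary 6, secondary 3, 4

Weights: 1 praf L, 2 tul L, 3 mem L, 4 nu: H, 5 ga L, 6 be: H.
Parse right to left (heavy = foot alone; LL = one foot; stranded L unfooted): praf (tul.ˈmem) (ˈnu:) ga (ˈbe:).
Foot heads: 3, 4, 6.
Primary stress on the rightmost head = syllable 6.
Secondary stress on 3, 4: praf.tul.ˌmem.ˌnu:.ga.ˈbe:.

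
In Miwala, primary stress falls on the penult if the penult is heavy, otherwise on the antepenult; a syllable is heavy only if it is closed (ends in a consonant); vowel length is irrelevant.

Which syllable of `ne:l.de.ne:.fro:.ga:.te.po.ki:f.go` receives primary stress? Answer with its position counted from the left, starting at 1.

Weights: 7 po L, 8 ki:f H, 9 go L.
The penult (syllable 8, ki:f) is heavy, so it takes stress.
Primary stress: syllable 8 → ne:l.de.ne:.fro:.ga:.te.po.ˈki:f.go.

8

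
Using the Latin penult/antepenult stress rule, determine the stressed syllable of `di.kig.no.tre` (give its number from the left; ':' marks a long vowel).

2

Classical Latin: stress the penult if heavy (long vowel or closed), else the antepenult.
Weights: 2 kig H, 3 no L, 4 tre L.
The penult (syllable 3, no) is light, so stress falls on the antepenult (syllable 2, kig).
Stress on syllable 2: di.ˈkig.no.tre.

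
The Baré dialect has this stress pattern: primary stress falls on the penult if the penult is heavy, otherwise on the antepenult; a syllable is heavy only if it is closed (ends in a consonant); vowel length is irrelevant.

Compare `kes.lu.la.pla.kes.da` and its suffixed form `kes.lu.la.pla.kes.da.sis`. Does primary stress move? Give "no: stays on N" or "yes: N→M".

no: stays on 5

Base `kes.lu.la.pla.kes.da` (6 syllables):
  Weights: 4 pla L, 5 kes H, 6 da L.
  The penult (syllable 5, kes) is heavy, so it takes stress.
  → primary stress on syllable 5.
Suffixed `kes.lu.la.pla.kes.da.sis` (7 syllables):
  Weights: 5 kes H, 6 da L, 7 sis H.
  The penult (syllable 6, da) is light, so stress falls on the antepenult (syllable 5, kes).
  → primary stress on syllable 5.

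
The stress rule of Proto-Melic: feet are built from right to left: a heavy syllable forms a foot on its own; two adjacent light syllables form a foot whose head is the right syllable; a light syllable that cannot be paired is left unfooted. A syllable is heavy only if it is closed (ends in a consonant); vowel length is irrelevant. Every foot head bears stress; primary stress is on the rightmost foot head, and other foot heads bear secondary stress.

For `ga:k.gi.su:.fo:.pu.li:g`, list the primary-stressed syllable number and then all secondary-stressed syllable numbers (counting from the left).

Weights: 1 ga:k H, 2 gi L, 3 su: L, 4 fo: L, 5 pu L, 6 li:g H.
Parse right to left (heavy = foot alone; LL = one foot; stranded L unfooted): (ˈga:k) (gi.ˈsu:) (fo:.ˈpu) (ˈli:g).
Foot heads: 1, 3, 5, 6.
Primary stress on the rightmost head = syllable 6.
Secondary stress on 1, 3, 5: ˌga:k.gi.ˌsu:.fo:.ˌpu.ˈli:g.

primary 6, secondary 1, 3, 5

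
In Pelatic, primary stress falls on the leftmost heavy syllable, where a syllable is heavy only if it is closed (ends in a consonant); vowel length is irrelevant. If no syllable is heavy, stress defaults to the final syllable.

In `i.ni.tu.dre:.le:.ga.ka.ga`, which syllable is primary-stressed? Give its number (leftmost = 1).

8

Weights: 1 i L, 2 ni L, 3 tu L, 4 dre: L, 5 le: L, 6 ga L, 7 ka L, 8 ga L.
No heavy syllable in the domain; default to the final syllable = syllable 8.
Primary stress: syllable 8 → i.ni.tu.dre:.le:.ga.ka.ˈga.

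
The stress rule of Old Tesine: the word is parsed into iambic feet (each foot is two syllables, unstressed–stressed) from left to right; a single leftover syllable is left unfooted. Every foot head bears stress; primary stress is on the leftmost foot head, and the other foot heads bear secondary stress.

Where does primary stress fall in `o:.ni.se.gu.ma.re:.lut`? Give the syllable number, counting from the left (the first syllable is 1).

Parse left to right into iambic (σˈσ) feet: (o:.ˈni) (se.ˈgu) (ma.ˈre:) lut. Syllable 7 is left unfooted.
Foot heads (stressed positions): 2, 4, 6.
End Rule Leftmost: primary stress on the leftmost head = syllable 2.
Primary stress: syllable 2 → o:.ˈni.se.gu.ma.re:.lut.

2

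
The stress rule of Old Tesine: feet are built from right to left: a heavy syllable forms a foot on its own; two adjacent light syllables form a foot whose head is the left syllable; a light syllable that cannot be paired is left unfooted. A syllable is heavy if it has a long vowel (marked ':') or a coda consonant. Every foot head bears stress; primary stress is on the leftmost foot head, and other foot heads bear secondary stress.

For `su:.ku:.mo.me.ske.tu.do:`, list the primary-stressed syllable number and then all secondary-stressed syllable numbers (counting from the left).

Weights: 1 su: H, 2 ku: H, 3 mo L, 4 me L, 5 ske L, 6 tu L, 7 do: H.
Parse right to left (heavy = foot alone; LL = one foot; stranded L unfooted): (ˈsu:) (ˈku:) (ˈmo.me) (ˈske.tu) (ˈdo:).
Foot heads: 1, 2, 3, 5, 7.
Primary stress on the leftmost head = syllable 1.
Secondary stress on 2, 3, 5, 7: ˈsu:.ˌku:.ˌmo.me.ˌske.tu.ˌdo:.

primary 1, secondary 2, 3, 5, 7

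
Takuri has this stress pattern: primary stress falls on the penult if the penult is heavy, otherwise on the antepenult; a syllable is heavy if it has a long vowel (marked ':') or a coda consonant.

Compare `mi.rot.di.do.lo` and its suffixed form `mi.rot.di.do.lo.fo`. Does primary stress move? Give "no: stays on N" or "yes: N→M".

Base `mi.rot.di.do.lo` (5 syllables):
  Weights: 3 di L, 4 do L, 5 lo L.
  The penult (syllable 4, do) is light, so stress falls on the antepenult (syllable 3, di).
  → primary stress on syllable 3.
Suffixed `mi.rot.di.do.lo.fo` (6 syllables):
  Weights: 4 do L, 5 lo L, 6 fo L.
  The penult (syllable 5, lo) is light, so stress falls on the antepenult (syllable 4, do).
  → primary stress on syllable 4.

yes: 3→4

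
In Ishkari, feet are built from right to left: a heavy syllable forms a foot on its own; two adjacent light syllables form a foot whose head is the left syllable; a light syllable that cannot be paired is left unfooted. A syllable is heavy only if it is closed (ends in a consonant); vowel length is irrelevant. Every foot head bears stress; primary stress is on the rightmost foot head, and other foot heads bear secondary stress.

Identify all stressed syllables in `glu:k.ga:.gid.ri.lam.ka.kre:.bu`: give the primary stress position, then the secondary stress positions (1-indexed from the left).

Weights: 1 glu:k H, 2 ga: L, 3 gid H, 4 ri L, 5 lam H, 6 ka L, 7 kre: L, 8 bu L.
Parse right to left (heavy = foot alone; LL = one foot; stranded L unfooted): (ˈglu:k) ga: (ˈgid) ri (ˈlam) ka (ˈkre:.bu).
Foot heads: 1, 3, 5, 7.
Primary stress on the rightmost head = syllable 7.
Secondary stress on 1, 3, 5: ˌglu:k.ga:.ˌgid.ri.ˌlam.ka.ˈkre:.bu.

primary 7, secondary 1, 3, 5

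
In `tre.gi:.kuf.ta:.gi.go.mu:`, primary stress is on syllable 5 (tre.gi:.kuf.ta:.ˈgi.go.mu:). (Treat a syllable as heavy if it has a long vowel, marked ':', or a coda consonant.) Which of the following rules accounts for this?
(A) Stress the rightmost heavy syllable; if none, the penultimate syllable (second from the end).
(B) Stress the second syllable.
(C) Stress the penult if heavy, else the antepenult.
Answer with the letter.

Rule A → syllable 7 (observed: 5).
Rule B → syllable 2 (observed: 5).
Rule C → syllable 5 ✓.

C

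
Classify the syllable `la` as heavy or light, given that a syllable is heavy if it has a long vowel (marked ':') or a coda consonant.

`la`: short vowel, open (no coda). Short vowel, open → light.

light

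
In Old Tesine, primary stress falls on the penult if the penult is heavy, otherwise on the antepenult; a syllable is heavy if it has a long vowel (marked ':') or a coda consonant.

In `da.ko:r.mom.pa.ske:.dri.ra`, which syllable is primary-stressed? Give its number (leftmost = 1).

5

Weights: 5 ske: H, 6 dri L, 7 ra L.
The penult (syllable 6, dri) is light, so stress falls on the antepenult (syllable 5, ske:).
Primary stress: syllable 5 → da.ko:r.mom.pa.ˈske:.dri.ra.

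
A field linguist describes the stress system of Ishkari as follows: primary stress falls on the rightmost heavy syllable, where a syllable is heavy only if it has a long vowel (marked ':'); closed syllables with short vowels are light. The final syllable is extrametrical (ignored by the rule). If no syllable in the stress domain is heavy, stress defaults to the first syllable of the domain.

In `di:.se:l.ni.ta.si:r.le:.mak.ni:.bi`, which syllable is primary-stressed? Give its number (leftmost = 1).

The final syllable (9, bi) is extrametrical; the stress domain is syllables 1–8.
Weights: 1 di: H, 2 se:l H, 3 ni L, 4 ta L, 5 si:r H, 6 le: H, 7 mak L, 8 ni: H.
Heavy syllables in the domain: 1, 2, 5, 6, 8. The rightmost is syllable 8 (ni:).
Primary stress: syllable 8 → di:.se:l.ni.ta.si:r.le:.mak.ˈni:.bi.

8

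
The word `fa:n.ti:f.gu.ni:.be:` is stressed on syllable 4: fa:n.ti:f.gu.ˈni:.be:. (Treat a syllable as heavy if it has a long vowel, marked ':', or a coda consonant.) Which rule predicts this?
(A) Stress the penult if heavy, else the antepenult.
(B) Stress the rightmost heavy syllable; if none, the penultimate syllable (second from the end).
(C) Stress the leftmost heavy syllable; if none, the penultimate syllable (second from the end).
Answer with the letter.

A

Rule A → syllable 4 ✓.
Rule B → syllable 5 (observed: 4).
Rule C → syllable 1 (observed: 4).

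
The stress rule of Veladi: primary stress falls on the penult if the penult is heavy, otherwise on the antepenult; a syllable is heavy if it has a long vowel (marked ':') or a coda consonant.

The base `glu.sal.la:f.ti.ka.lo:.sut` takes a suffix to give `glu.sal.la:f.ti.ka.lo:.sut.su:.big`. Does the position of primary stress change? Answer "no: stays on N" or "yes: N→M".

yes: 6→8

Base `glu.sal.la:f.ti.ka.lo:.sut` (7 syllables):
  Weights: 5 ka L, 6 lo: H, 7 sut H.
  The penult (syllable 6, lo:) is heavy, so it takes stress.
  → primary stress on syllable 6.
Suffixed `glu.sal.la:f.ti.ka.lo:.sut.su:.big` (9 syllables):
  Weights: 7 sut H, 8 su: H, 9 big H.
  The penult (syllable 8, su:) is heavy, so it takes stress.
  → primary stress on syllable 8.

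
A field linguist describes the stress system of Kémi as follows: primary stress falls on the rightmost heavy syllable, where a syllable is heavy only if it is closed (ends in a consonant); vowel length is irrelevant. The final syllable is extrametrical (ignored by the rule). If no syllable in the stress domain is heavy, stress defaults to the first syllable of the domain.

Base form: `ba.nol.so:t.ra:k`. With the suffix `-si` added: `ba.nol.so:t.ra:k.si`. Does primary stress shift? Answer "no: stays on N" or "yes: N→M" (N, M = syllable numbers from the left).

Base `ba.nol.so:t.ra:k` (4 syllables):
  The final syllable (4, ra:k) is extrametrical; the stress domain is syllables 1–3.
  Weights: 1 ba L, 2 nol H, 3 so:t H.
  Heavy syllables in the domain: 2, 3. The rightmost is syllable 3 (so:t).
  → primary stress on syllable 3.
Suffixed `ba.nol.so:t.ra:k.si` (5 syllables):
  The final syllable (5, si) is extrametrical; the stress domain is syllables 1–4.
  Weights: 1 ba L, 2 nol H, 3 so:t H, 4 ra:k H.
  Heavy syllables in the domain: 2, 3, 4. The rightmost is syllable 4 (ra:k).
  → primary stress on syllable 4.

yes: 3→4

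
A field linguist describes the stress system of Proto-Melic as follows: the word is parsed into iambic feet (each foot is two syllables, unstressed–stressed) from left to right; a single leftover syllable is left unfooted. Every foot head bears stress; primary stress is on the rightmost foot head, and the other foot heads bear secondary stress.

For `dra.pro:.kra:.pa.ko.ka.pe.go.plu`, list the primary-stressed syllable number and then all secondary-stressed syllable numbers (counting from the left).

Parse left to right into iambic (σˈσ) feet: (dra.ˈpro:) (kra:.ˈpa) (ko.ˈka) (pe.ˈgo) plu. Syllable 9 is left unfooted.
Foot heads (stressed positions): 2, 4, 6, 8.
End Rule Rightmost: primary stress on the rightmost head = syllable 8.
Secondary stress on 2, 4, 6: dra.ˌpro:.kra:.ˌpa.ko.ˌka.pe.ˈgo.plu.

primary 8, secondary 2, 4, 6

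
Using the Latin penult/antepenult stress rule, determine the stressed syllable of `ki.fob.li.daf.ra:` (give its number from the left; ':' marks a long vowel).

4

Classical Latin: stress the penult if heavy (long vowel or closed), else the antepenult.
Weights: 3 li L, 4 daf H, 5 ra: H.
The penult (syllable 4, daf) is heavy, so it takes stress.
Stress on syllable 4: ki.fob.li.ˈdaf.ra:.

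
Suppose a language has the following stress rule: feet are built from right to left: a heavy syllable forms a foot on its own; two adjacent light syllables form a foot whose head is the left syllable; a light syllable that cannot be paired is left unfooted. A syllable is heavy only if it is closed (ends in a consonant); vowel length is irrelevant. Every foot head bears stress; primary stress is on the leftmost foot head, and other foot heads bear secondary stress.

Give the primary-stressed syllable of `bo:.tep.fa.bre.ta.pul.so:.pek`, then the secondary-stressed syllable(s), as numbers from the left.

primary 2, secondary 4, 6, 8

Weights: 1 bo: L, 2 tep H, 3 fa L, 4 bre L, 5 ta L, 6 pul H, 7 so: L, 8 pek H.
Parse right to left (heavy = foot alone; LL = one foot; stranded L unfooted): bo: (ˈtep) fa (ˈbre.ta) (ˈpul) so: (ˈpek).
Foot heads: 2, 4, 6, 8.
Primary stress on the leftmost head = syllable 2.
Secondary stress on 4, 6, 8: bo:.ˈtep.fa.ˌbre.ta.ˌpul.so:.ˌpek.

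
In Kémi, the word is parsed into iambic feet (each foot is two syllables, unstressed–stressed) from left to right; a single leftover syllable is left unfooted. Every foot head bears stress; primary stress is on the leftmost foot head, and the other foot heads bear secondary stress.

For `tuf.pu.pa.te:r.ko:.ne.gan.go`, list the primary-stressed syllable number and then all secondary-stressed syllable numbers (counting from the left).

primary 2, secondary 4, 6, 8

Parse left to right into iambic (σˈσ) feet: (tuf.ˈpu) (pa.ˈte:r) (ko:.ˈne) (gan.ˈgo).
Foot heads (stressed positions): 2, 4, 6, 8.
End Rule Leftmost: primary stress on the leftmost head = syllable 2.
Secondary stress on 4, 6, 8: tuf.ˈpu.pa.ˌte:r.ko:.ˌne.gan.ˌgo.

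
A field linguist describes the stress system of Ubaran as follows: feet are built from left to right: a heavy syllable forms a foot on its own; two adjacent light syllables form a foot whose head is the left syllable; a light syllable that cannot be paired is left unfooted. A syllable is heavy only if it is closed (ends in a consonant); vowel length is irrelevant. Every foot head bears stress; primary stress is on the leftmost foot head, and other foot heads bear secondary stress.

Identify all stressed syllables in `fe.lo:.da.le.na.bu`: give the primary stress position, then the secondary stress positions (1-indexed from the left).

Weights: 1 fe L, 2 lo: L, 3 da L, 4 le L, 5 na L, 6 bu L.
Parse left to right (heavy = foot alone; LL = one foot; stranded L unfooted): (ˈfe.lo:) (ˈda.le) (ˈna.bu).
Foot heads: 1, 3, 5.
Primary stress on the leftmost head = syllable 1.
Secondary stress on 3, 5: ˈfe.lo:.ˌda.le.ˌna.bu.

primary 1, secondary 3, 5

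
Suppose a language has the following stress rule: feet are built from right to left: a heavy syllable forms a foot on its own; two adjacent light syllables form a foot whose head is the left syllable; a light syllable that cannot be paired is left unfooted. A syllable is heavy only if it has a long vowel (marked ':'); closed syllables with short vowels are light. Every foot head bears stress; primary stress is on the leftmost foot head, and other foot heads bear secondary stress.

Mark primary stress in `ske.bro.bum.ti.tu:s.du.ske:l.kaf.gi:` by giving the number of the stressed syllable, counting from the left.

1

Weights: 1 ske L, 2 bro L, 3 bum L, 4 ti L, 5 tu:s H, 6 du L, 7 ske:l H, 8 kaf L, 9 gi: H.
Parse right to left (heavy = foot alone; LL = one foot; stranded L unfooted): (ˈske.bro) (ˈbum.ti) (ˈtu:s) du (ˈske:l) kaf (ˈgi:).
Foot heads: 1, 3, 5, 7, 9.
Primary stress on the leftmost head = syllable 1.
Primary stress: syllable 1 → ˈske.bro.bum.ti.tu:s.du.ske:l.kaf.gi:.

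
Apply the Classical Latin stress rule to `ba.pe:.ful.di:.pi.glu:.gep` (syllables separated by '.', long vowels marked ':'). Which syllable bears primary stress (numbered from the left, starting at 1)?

6

Classical Latin: stress the penult if heavy (long vowel or closed), else the antepenult.
Weights: 5 pi L, 6 glu: H, 7 gep H.
The penult (syllable 6, glu:) is heavy, so it takes stress.
Stress on syllable 6: ba.pe:.ful.di:.pi.ˈglu:.gep.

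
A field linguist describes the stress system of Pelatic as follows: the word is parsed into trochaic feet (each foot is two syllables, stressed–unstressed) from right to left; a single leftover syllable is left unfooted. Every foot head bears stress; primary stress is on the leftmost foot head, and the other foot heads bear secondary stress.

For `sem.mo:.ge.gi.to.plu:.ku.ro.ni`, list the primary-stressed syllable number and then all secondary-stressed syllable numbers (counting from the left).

Parse right to left into trochaic (ˈσσ) feet: sem (ˈmo:.ge) (ˈgi.to) (ˈplu:.ku) (ˈro.ni). Syllable 1 is left unfooted.
Foot heads (stressed positions): 2, 4, 6, 8.
End Rule Leftmost: primary stress on the leftmost head = syllable 2.
Secondary stress on 4, 6, 8: sem.ˈmo:.ge.ˌgi.to.ˌplu:.ku.ˌro.ni.

primary 2, secondary 4, 6, 8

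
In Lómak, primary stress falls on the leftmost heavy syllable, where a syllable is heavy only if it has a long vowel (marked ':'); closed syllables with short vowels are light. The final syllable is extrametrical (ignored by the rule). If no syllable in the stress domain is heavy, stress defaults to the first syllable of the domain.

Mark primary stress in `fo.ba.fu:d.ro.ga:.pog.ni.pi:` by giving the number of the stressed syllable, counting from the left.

The final syllable (8, pi:) is extrametrical; the stress domain is syllables 1–7.
Weights: 1 fo L, 2 ba L, 3 fu:d H, 4 ro L, 5 ga: H, 6 pog L, 7 ni L.
Heavy syllables in the domain: 3, 5. The leftmost is syllable 3 (fu:d).
Primary stress: syllable 3 → fo.ba.ˈfu:d.ro.ga:.pog.ni.pi:.

3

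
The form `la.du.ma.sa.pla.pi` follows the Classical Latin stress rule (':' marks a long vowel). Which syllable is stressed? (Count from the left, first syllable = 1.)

Classical Latin: stress the penult if heavy (long vowel or closed), else the antepenult.
Weights: 4 sa L, 5 pla L, 6 pi L.
The penult (syllable 5, pla) is light, so stress falls on the antepenult (syllable 4, sa).
Stress on syllable 4: la.du.ma.ˈsa.pla.pi.

4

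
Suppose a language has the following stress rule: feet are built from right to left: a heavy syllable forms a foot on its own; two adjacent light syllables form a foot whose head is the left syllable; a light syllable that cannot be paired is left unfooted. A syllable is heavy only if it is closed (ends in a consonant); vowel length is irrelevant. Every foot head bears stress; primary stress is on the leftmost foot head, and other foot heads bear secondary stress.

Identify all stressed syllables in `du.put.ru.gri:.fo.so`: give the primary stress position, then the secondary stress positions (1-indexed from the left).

Weights: 1 du L, 2 put H, 3 ru L, 4 gri: L, 5 fo L, 6 so L.
Parse right to left (heavy = foot alone; LL = one foot; stranded L unfooted): du (ˈput) (ˈru.gri:) (ˈfo.so).
Foot heads: 2, 3, 5.
Primary stress on the leftmost head = syllable 2.
Secondary stress on 3, 5: du.ˈput.ˌru.gri:.ˌfo.so.

primary 2, secondary 3, 5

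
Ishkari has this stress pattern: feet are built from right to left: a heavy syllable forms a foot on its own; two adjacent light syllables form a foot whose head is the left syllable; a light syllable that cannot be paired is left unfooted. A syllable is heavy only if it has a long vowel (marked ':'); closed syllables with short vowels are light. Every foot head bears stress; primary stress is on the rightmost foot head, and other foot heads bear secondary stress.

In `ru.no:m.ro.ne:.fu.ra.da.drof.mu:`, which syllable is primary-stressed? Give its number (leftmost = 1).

Weights: 1 ru L, 2 no:m H, 3 ro L, 4 ne: H, 5 fu L, 6 ra L, 7 da L, 8 drof L, 9 mu: H.
Parse right to left (heavy = foot alone; LL = one foot; stranded L unfooted): ru (ˈno:m) ro (ˈne:) (ˈfu.ra) (ˈda.drof) (ˈmu:).
Foot heads: 2, 4, 5, 7, 9.
Primary stress on the rightmost head = syllable 9.
Primary stress: syllable 9 → ru.no:m.ro.ne:.fu.ra.da.drof.ˈmu:.

9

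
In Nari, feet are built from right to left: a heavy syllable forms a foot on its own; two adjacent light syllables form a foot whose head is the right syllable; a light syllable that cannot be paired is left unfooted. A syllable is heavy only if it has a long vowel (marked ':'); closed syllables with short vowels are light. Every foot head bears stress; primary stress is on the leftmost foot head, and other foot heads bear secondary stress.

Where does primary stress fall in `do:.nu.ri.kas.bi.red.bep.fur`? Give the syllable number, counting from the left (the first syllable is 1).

1

Weights: 1 do: H, 2 nu L, 3 ri L, 4 kas L, 5 bi L, 6 red L, 7 bep L, 8 fur L.
Parse right to left (heavy = foot alone; LL = one foot; stranded L unfooted): (ˈdo:) nu (ri.ˈkas) (bi.ˈred) (bep.ˈfur).
Foot heads: 1, 4, 6, 8.
Primary stress on the leftmost head = syllable 1.
Primary stress: syllable 1 → ˈdo:.nu.ri.kas.bi.red.bep.fur.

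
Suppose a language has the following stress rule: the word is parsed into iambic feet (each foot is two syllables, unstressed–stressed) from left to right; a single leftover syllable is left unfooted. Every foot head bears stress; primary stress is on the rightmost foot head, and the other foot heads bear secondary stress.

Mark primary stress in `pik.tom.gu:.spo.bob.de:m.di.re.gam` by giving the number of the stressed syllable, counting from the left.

Parse left to right into iambic (σˈσ) feet: (pik.ˈtom) (gu:.ˈspo) (bob.ˈde:m) (di.ˈre) gam. Syllable 9 is left unfooted.
Foot heads (stressed positions): 2, 4, 6, 8.
End Rule Rightmost: primary stress on the rightmost head = syllable 8.
Primary stress: syllable 8 → pik.tom.gu:.spo.bob.de:m.di.ˈre.gam.

8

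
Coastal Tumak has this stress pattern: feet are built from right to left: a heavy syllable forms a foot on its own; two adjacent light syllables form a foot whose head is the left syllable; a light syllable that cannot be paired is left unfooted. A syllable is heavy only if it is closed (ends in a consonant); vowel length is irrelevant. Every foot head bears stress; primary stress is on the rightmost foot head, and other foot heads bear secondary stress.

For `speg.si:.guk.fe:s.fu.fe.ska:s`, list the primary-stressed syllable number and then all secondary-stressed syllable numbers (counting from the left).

primary 7, secondary 1, 3, 4, 5

Weights: 1 speg H, 2 si: L, 3 guk H, 4 fe:s H, 5 fu L, 6 fe L, 7 ska:s H.
Parse right to left (heavy = foot alone; LL = one foot; stranded L unfooted): (ˈspeg) si: (ˈguk) (ˈfe:s) (ˈfu.fe) (ˈska:s).
Foot heads: 1, 3, 4, 5, 7.
Primary stress on the rightmost head = syllable 7.
Secondary stress on 1, 3, 4, 5: ˌspeg.si:.ˌguk.ˌfe:s.ˌfu.fe.ˈska:s.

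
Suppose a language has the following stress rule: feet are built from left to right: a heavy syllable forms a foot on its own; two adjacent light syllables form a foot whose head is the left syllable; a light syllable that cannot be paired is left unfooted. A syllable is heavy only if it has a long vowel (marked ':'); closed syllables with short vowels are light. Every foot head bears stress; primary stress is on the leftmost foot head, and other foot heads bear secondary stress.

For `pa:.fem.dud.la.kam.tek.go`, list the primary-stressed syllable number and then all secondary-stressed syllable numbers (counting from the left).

Weights: 1 pa: H, 2 fem L, 3 dud L, 4 la L, 5 kam L, 6 tek L, 7 go L.
Parse left to right (heavy = foot alone; LL = one foot; stranded L unfooted): (ˈpa:) (ˈfem.dud) (ˈla.kam) (ˈtek.go).
Foot heads: 1, 2, 4, 6.
Primary stress on the leftmost head = syllable 1.
Secondary stress on 2, 4, 6: ˈpa:.ˌfem.dud.ˌla.kam.ˌtek.go.

primary 1, secondary 2, 4, 6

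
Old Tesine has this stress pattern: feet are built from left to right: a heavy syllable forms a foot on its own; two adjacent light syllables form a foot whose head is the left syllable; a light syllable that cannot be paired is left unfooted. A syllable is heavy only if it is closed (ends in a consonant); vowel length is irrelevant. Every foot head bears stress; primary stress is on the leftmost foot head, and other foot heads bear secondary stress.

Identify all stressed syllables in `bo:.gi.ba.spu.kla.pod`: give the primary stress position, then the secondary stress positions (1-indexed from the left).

primary 1, secondary 3, 6

Weights: 1 bo: L, 2 gi L, 3 ba L, 4 spu L, 5 kla L, 6 pod H.
Parse left to right (heavy = foot alone; LL = one foot; stranded L unfooted): (ˈbo:.gi) (ˈba.spu) kla (ˈpod).
Foot heads: 1, 3, 6.
Primary stress on the leftmost head = syllable 1.
Secondary stress on 3, 6: ˈbo:.gi.ˌba.spu.kla.ˌpod.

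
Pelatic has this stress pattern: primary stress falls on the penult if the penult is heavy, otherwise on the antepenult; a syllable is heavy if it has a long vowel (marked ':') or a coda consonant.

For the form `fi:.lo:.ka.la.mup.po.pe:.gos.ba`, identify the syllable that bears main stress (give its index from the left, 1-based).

Weights: 7 pe: H, 8 gos H, 9 ba L.
The penult (syllable 8, gos) is heavy, so it takes stress.
Primary stress: syllable 8 → fi:.lo:.ka.la.mup.po.pe:.ˈgos.ba.

8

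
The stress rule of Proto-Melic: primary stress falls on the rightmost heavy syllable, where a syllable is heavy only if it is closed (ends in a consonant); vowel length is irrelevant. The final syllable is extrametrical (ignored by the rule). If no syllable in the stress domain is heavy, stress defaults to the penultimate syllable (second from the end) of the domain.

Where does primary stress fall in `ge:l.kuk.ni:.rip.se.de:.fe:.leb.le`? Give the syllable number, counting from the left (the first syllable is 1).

8

The final syllable (9, le) is extrametrical; the stress domain is syllables 1–8.
Weights: 1 ge:l H, 2 kuk H, 3 ni: L, 4 rip H, 5 se L, 6 de: L, 7 fe: L, 8 leb H.
Heavy syllables in the domain: 1, 2, 4, 8. The rightmost is syllable 8 (leb).
Primary stress: syllable 8 → ge:l.kuk.ni:.rip.se.de:.fe:.ˈleb.le.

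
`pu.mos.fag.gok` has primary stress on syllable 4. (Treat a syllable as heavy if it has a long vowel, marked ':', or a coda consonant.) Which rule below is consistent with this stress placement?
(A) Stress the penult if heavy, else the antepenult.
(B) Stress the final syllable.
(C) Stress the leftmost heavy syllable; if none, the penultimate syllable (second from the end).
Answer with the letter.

Rule A → syllable 3 (observed: 4).
Rule B → syllable 4 ✓.
Rule C → syllable 2 (observed: 4).

B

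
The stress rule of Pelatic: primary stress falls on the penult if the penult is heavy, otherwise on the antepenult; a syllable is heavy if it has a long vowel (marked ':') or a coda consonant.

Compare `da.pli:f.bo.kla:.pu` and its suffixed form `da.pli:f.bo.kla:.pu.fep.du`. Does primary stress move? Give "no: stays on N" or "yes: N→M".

Base `da.pli:f.bo.kla:.pu` (5 syllables):
  Weights: 3 bo L, 4 kla: H, 5 pu L.
  The penult (syllable 4, kla:) is heavy, so it takes stress.
  → primary stress on syllable 4.
Suffixed `da.pli:f.bo.kla:.pu.fep.du` (7 syllables):
  Weights: 5 pu L, 6 fep H, 7 du L.
  The penult (syllable 6, fep) is heavy, so it takes stress.
  → primary stress on syllable 6.

yes: 4→6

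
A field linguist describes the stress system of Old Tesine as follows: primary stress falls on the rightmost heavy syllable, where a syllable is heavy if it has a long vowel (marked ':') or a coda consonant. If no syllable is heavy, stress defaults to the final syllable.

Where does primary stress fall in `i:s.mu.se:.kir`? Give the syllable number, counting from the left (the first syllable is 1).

4

Weights: 1 i:s H, 2 mu L, 3 se: H, 4 kir H.
Heavy syllables in the domain: 1, 3, 4. The rightmost is syllable 4 (kir).
Primary stress: syllable 4 → i:s.mu.se:.ˈkir.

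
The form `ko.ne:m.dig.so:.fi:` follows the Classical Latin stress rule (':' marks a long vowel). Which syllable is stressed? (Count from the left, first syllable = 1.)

4

Classical Latin: stress the penult if heavy (long vowel or closed), else the antepenult.
Weights: 3 dig H, 4 so: H, 5 fi: H.
The penult (syllable 4, so:) is heavy, so it takes stress.
Stress on syllable 4: ko.ne:m.dig.ˈso:.fi:.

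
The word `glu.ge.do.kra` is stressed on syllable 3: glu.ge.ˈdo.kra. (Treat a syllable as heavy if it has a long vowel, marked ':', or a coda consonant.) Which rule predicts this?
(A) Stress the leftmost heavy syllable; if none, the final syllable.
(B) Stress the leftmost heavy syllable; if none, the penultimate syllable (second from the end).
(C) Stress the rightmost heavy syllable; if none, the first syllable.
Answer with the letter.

B

Rule A → syllable 4 (observed: 3).
Rule B → syllable 3 ✓.
Rule C → syllable 1 (observed: 3).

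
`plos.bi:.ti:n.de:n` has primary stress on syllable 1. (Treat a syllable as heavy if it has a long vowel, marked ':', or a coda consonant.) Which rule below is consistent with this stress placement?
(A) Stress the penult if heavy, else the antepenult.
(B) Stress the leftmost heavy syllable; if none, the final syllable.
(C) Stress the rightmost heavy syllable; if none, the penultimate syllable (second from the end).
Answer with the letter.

Rule A → syllable 3 (observed: 1).
Rule B → syllable 1 ✓.
Rule C → syllable 4 (observed: 1).

B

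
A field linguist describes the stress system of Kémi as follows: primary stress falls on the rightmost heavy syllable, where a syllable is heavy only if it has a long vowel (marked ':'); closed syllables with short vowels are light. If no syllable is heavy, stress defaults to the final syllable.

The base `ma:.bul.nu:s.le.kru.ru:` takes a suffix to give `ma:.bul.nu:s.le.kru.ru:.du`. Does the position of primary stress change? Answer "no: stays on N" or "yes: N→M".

Base `ma:.bul.nu:s.le.kru.ru:` (6 syllables):
  Weights: 1 ma: H, 2 bul L, 3 nu:s H, 4 le L, 5 kru L, 6 ru: H.
  Heavy syllables in the domain: 1, 3, 6. The rightmost is syllable 6 (ru:).
  → primary stress on syllable 6.
Suffixed `ma:.bul.nu:s.le.kru.ru:.du` (7 syllables):
  Weights: 1 ma: H, 2 bul L, 3 nu:s H, 4 le L, 5 kru L, 6 ru: H, 7 du L.
  Heavy syllables in the domain: 1, 3, 6. The rightmost is syllable 6 (ru:).
  → primary stress on syllable 6.

no: stays on 6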